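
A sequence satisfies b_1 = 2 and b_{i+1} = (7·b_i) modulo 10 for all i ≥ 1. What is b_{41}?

We have b_1 = 2, b_2 = 4, b_3 = 8, b_4 = 6, b_5 = 2.
The sequence repeats with period 4.
(41 - 1) mod 4 = 0, so b_{41} = b_1 = 2.

2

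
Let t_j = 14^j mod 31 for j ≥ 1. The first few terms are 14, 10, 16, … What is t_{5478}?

t_1 = 14, t_2 = 10, t_3 = 16, t_4 = 7, t_5 = 5, t_6 = 8, t_7 = 19, t_8 = 18, t_9 = 4, t_{10} = 25, t_{11} = 9, t_{12} = 2, t_{13} = 28, t_{14} = 20, t_{15} = 1, t_{16} = 14.
Since t_{16} = t_1 = 14, the sequence is periodic with period 15.
(5478 - 1) mod 15 = 2, so t_{5478} = t_3 = 16.

16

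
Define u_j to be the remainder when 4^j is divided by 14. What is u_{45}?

8

u_1 = 4, u_2 = 2, u_3 = 8, u_4 = 4.
Since u_4 = u_1 = 4, the sequence is periodic with period 3.
So u_{45} = u_{1 + ((45-1) mod 3)} = u_3 = 8.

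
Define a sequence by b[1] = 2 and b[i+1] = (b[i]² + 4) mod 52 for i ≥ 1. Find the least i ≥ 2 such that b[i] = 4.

b[1] = 2, b[2] = 8, b[3] = 16, b[4] = 0, b[5] = 4, b[6] = 20, b[7] = 40, b[8] = 44, b[9] = 16.
Since b[9] = b[3] = 16, the sequence is eventually periodic: after a pre-period of length 2 it cycles with period 6.
The value 4 first appears (with i ≥ 2) at b[5].

5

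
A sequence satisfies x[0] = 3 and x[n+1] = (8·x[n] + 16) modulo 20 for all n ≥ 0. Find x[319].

4

Listing terms: x[0] = 3; x[1] = 0; x[2] = 16; x[3] = 4; x[4] = 8; x[5] = 0.
Since x[5] = x[1] = 0, the sequence is eventually periodic: after a pre-period of length 1 it cycles with period 4.
For n ≥ 1, x[n] depends only on (n - 1) mod 4. (319 - 1) mod 4 = 2, so x[319] = x[3] = 4.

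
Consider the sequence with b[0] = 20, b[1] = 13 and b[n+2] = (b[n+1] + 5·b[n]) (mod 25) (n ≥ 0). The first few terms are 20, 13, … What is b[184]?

We have b[0] = 20; b[1] = 13; b[2] = 13; b[3] = 3; b[4] = 18; b[5] = 8; b[6] = 23; b[7] = 13; b[8] = 3.
Since (b[7], b[8]) = (b[2], b[3]) = (13, 3) (two consecutive terms determine the rest), the sequence is eventually periodic: after a pre-period of length 2 it cycles with period 5.
For n ≥ 2, b[n] depends only on (n - 2) mod 5. (184 - 2) mod 5 = 2, so b[184] = b[4] = 18.

18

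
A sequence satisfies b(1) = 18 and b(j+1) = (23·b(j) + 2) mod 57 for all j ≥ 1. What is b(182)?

b(1) = 18, b(2) = 17, b(3) = 51, b(4) = 35, b(5) = 9, b(6) = 38, b(7) = 21, b(8) = 29, b(9) = 42, b(10) = 56, b(11) = 36, b(12) = 32, b(13) = 54, b(14) = 47, b(15) = 0, b(16) = 2, b(17) = 48, b(18) = 23, b(19) = 18.
Since b(19) = b(1) = 18, the sequence is periodic with period 18.
So b(182) = b(1 + ((182-1) mod 18)) = b(2) = 17.

17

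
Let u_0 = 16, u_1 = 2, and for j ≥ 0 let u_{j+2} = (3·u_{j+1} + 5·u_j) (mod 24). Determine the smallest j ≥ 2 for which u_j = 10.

u_0 = 16,  u_1 = 2,  u_2 = 14,  u_3 = 4,  u_4 = 10,  u_5 = 2,  u_6 = 8,  u_7 = 10,  u_8 = 22,  u_9 = 20,  u_{10} = 2,  u_{11} = 10,  u_{12} = 16,  u_{13} = 2.
Since (u_{12}, u_{13}) = (u_0, u_1) = (16, 2) (two consecutive terms determine the rest), the sequence is periodic with period 12.
The value 10 first appears (with j ≥ 2) at u_4.

4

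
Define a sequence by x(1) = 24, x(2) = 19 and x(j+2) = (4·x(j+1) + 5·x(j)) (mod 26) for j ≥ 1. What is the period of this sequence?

We have x(1) = 24,  x(2) = 19,  x(3) = 14,  x(4) = 21,  x(5) = 24,  x(6) = 19.
The sequence repeats with period 4.

4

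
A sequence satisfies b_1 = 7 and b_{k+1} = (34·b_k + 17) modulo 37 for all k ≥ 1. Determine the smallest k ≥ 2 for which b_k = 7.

b_1 = 7,  b_2 = 33,  b_3 = 29,  b_4 = 4,  b_5 = 5,  b_6 = 2,  b_7 = 11,  b_8 = 21,  b_9 = 28,  b_{10} = 7.
The sequence repeats with period 9.
The value 7 next appears (with k ≥ 2) at b_{10}.

10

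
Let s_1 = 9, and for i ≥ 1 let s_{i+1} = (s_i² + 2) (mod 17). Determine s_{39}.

s_1 = 9, s_2 = 15, s_3 = 6, s_4 = 4, s_5 = 1, s_6 = 3, s_7 = 11, s_8 = 4.
Since s_8 = s_4 = 4, the sequence is eventually periodic: after a pre-period of length 3 it cycles with period 4.
For i ≥ 4, s_i depends only on (i - 4) mod 4. (39 - 4) mod 4 = 3, so s_{39} = s_7 = 11.

11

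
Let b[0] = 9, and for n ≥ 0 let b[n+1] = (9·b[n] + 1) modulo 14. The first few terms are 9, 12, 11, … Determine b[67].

12

We have b[0] = 9,  b[1] = 12,  b[2] = 11,  b[3] = 2,  b[4] = 5,  b[5] = 4,  b[6] = 9.
Since b[6] = b[0] = 9, the sequence is periodic with period 6.
So b[67] = b[0 + ((67-0) mod 6)] = b[1] = 12.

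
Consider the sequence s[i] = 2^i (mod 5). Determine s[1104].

We have s[1] = 2, s[2] = 4, s[3] = 3, s[4] = 1, s[5] = 2.
Since s[5] = s[1] = 2, the sequence is periodic with period 4.
(1104 - 1) mod 4 = 3, so s[1104] = s[4] = 1.

1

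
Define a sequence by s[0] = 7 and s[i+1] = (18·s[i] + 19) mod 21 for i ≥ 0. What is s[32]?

4

s[0] = 7,  s[1] = 19,  s[2] = 4,  s[3] = 7.
The sequence repeats with period 3.
(32 - 0) mod 3 = 2, so s[32] = s[2] = 4.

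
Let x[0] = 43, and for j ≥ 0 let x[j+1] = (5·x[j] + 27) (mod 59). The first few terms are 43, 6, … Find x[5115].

We have x[0] = 43,  x[1] = 6,  x[2] = 57,  x[3] = 17,  x[4] = 53,  x[5] = 56,  x[6] = 12,  x[7] = 28,  x[8] = 49,  x[9] = 36,  x[10] = 30,  x[11] = 0,  x[12] = 27,  x[13] = 44,  x[14] = 11,  x[15] = 23,  x[16] = 24,  x[17] = 29,  x[18] = 54,  x[19] = 2,  x[20] = 37,  x[21] = 35,  x[22] = 25,  x[23] = 34,  x[24] = 20,  x[25] = 9,  x[26] = 13,  x[27] = 33,  x[28] = 15,  x[29] = 43.
The sequence repeats with period 29.
So x[5115] = x[0 + ((5115-0) mod 29)] = x[11] = 0.

0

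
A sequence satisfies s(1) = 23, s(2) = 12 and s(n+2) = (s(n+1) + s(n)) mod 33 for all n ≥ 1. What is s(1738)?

We have s(1) = 23; s(2) = 12; s(3) = 2; s(4) = 14; s(5) = 16; s(6) = 30; s(7) = 13; s(8) = 10; s(9) = 23; s(10) = 0; s(11) = 23; s(12) = 23; s(13) = 13; s(14) = 3; s(15) = 16; s(16) = 19; s(17) = 2; s(18) = 21; s(19) = 23; s(20) = 11; s(21) = 1; s(22) = 12; s(23) = 13; s(24) = 25; s(25) = 5; s(26) = 30; s(27) = 2; s(28) = 32; s(29) = 1; s(30) = 0; s(31) = 1; s(32) = 1; s(33) = 2; s(34) = 3; s(35) = 5; s(36) = 8; s(37) = 13; s(38) = 21; s(39) = 1; s(40) = 22; s(41) = 23; s(42) = 12.
The sequence repeats with period 40.
So s(1738) = s(1 + ((1738-1) mod 40)) = s(18) = 21.

21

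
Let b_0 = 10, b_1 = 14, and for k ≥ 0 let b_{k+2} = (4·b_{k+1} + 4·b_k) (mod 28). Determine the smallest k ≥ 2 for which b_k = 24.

Listing terms: b_0 = 10; b_1 = 14; b_2 = 12; b_3 = 20; b_4 = 16; b_5 = 4; b_6 = 24; b_7 = 0; b_8 = 12; b_9 = 20.
Since (b_8, b_9) = (b_2, b_3) = (12, 20) (two consecutive terms determine the rest), the sequence is eventually periodic: after a pre-period of length 2 it cycles with period 6.
The value 24 first appears (with k ≥ 2) at b_6.

6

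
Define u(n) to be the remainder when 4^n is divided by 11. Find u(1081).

u(1) = 4, u(2) = 5, u(3) = 9, u(4) = 3, u(5) = 1, u(6) = 4.
The sequence repeats with period 5.
So u(1081) = u(1 + ((1081-1) mod 5)) = u(1) = 4.

4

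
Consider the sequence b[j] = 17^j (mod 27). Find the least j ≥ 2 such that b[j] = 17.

Computing terms: b[1] = 17,  b[2] = 19,  b[3] = 26,  b[4] = 10,  b[5] = 8,  b[6] = 1,  b[7] = 17.
Since b[7] = b[1] = 17, the sequence is periodic with period 6.
The value 17 next appears (with j ≥ 2) at b[7].

7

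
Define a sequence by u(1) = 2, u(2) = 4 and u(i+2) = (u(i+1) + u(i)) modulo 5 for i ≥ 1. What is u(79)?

0

We have u(1) = 2; u(2) = 4; u(3) = 1; u(4) = 0; u(5) = 1; u(6) = 1; u(7) = 2; u(8) = 3; u(9) = 0; u(10) = 3; u(11) = 3; u(12) = 1; u(13) = 4; u(14) = 0; u(15) = 4; u(16) = 4; u(17) = 3; u(18) = 2; u(19) = 0; u(20) = 2; u(21) = 2; u(22) = 4.
Since (u(21), u(22)) = (u(1), u(2)) = (2, 4) (two consecutive terms determine the rest), the sequence is periodic with period 20.
So u(79) = u(1 + ((79-1) mod 20)) = u(19) = 0.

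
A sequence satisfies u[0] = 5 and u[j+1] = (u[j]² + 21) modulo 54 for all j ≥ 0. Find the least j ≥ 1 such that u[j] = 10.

Computing terms: u[0] = 5; u[1] = 46; u[2] = 31; u[3] = 10; u[4] = 13; u[5] = 28; u[6] = 49; u[7] = 46.
Since u[7] = u[1] = 46, the sequence is eventually periodic: after a pre-period of length 1 it cycles with period 6.
The value 10 first appears (with j ≥ 1) at u[3].

3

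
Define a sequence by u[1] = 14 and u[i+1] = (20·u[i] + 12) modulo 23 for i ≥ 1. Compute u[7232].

Listing terms: u[1] = 14,  u[2] = 16,  u[3] = 10,  u[4] = 5,  u[5] = 20,  u[6] = 21,  u[7] = 18,  u[8] = 4,  u[9] = 0,  u[10] = 12,  u[11] = 22,  u[12] = 15,  u[13] = 13,  u[14] = 19,  u[15] = 1,  u[16] = 9,  u[17] = 8,  u[18] = 11,  u[19] = 2,  u[20] = 6,  u[21] = 17,  u[22] = 7,  u[23] = 14.
The sequence repeats with period 22.
(7232 - 1) mod 22 = 15, so u[7232] = u[16] = 9.

9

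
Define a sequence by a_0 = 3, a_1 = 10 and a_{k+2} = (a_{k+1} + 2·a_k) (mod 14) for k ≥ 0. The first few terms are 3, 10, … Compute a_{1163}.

Computing terms: a_0 = 3, a_1 = 10, a_2 = 2, a_3 = 8, a_4 = 12, a_5 = 0, a_6 = 10, a_7 = 10, a_8 = 2.
Since (a_7, a_8) = (a_1, a_2) = (10, 2) (two consecutive terms determine the rest), the sequence is eventually periodic: after a pre-period of length 1 it cycles with period 6.
For k ≥ 1, a_k depends only on (k - 1) mod 6. (1163 - 1) mod 6 = 4, so a_{1163} = a_5 = 0.

0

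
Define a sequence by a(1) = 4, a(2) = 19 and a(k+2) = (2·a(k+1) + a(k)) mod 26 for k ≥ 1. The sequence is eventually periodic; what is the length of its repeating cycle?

a(1) = 4; a(2) = 19; a(3) = 16; a(4) = 25; a(5) = 14; a(6) = 1; a(7) = 16; a(8) = 7; a(9) = 4; a(10) = 15; a(11) = 8; a(12) = 5; a(13) = 18; a(14) = 15; a(15) = 22; a(16) = 7; a(17) = 10; a(18) = 1; a(19) = 12; a(20) = 25; a(21) = 10; a(22) = 19; a(23) = 22; a(24) = 11; a(25) = 18; a(26) = 21; a(27) = 8; a(28) = 11; a(29) = 4; a(30) = 19.
The sequence repeats with period 28.

28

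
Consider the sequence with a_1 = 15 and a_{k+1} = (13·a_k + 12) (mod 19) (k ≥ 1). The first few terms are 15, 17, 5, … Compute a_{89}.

a_1 = 15; a_2 = 17; a_3 = 5; a_4 = 1; a_5 = 6; a_6 = 14; a_7 = 4; a_8 = 7; a_9 = 8; a_{10} = 2; a_{11} = 0; a_{12} = 12; a_{13} = 16; a_{14} = 11; a_{15} = 3; a_{16} = 13; a_{17} = 10; a_{18} = 9; a_{19} = 15.
Since a_{19} = a_1 = 15, the sequence is periodic with period 18.
(89 - 1) mod 18 = 16, so a_{89} = a_{17} = 10.

10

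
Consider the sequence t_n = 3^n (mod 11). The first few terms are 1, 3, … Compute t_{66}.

We have t_0 = 1; t_1 = 3; t_2 = 9; t_3 = 5; t_4 = 4; t_5 = 1.
The sequence repeats with period 5.
(66 - 0) mod 5 = 1, so t_{66} = t_1 = 3.

3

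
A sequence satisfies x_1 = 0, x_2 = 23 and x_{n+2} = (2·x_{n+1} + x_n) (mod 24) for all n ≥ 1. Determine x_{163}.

22

Computing terms: x_1 = 0,  x_2 = 23,  x_3 = 22,  x_4 = 19,  x_5 = 12,  x_6 = 19,  x_7 = 2,  x_8 = 23,  x_9 = 0,  x_{10} = 23.
Since (x_9, x_{10}) = (x_1, x_2) = (0, 23) (two consecutive terms determine the rest), the sequence is periodic with period 8.
(163 - 1) mod 8 = 2, so x_{163} = x_3 = 22.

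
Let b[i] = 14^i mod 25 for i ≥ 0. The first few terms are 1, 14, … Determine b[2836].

11

b[0] = 1, b[1] = 14, b[2] = 21, b[3] = 19, b[4] = 16, b[5] = 24, b[6] = 11, b[7] = 4, b[8] = 6, b[9] = 9, b[10] = 1.
The sequence repeats with period 10.
So b[2836] = b[0 + ((2836-0) mod 10)] = b[6] = 11.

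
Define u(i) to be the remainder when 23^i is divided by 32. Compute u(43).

We have u(0) = 1; u(1) = 23; u(2) = 17; u(3) = 7; u(4) = 1.
The sequence repeats with period 4.
So u(43) = u(0 + ((43-0) mod 4)) = u(3) = 7.

7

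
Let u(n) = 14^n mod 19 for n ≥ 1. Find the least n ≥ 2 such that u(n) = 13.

u(1) = 14, u(2) = 6, u(3) = 8, u(4) = 17, u(5) = 10, u(6) = 7, u(7) = 3, u(8) = 4, u(9) = 18, u(10) = 5, u(11) = 13, u(12) = 11, u(13) = 2, u(14) = 9, u(15) = 12, u(16) = 16, u(17) = 15, u(18) = 1, u(19) = 14.
The sequence repeats with period 18.
The value 13 first appears (with n ≥ 2) at u(11).

11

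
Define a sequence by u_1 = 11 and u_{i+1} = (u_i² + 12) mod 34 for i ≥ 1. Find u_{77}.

31

u_1 = 11; u_2 = 31; u_3 = 21; u_4 = 11.
The sequence repeats with period 3.
(77 - 1) mod 3 = 1, so u_{77} = u_2 = 31.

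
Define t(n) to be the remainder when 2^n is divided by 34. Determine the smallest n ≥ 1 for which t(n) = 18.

8

Listing terms: t(0) = 1; t(1) = 2; t(2) = 4; t(3) = 8; t(4) = 16; t(5) = 32; t(6) = 30; t(7) = 26; t(8) = 18; t(9) = 2.
Since t(9) = t(1) = 2, the sequence is eventually periodic: after a pre-period of length 1 it cycles with period 8.
The value 18 first appears (with n ≥ 1) at t(8).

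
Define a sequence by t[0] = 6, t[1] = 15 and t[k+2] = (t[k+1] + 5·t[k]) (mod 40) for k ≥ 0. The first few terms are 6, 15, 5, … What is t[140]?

We have t[0] = 6,  t[1] = 15,  t[2] = 5,  t[3] = 0,  t[4] = 25,  t[5] = 25,  t[6] = 30,  t[7] = 35,  t[8] = 25,  t[9] = 0,  t[10] = 5,  t[11] = 5,  t[12] = 30,  t[13] = 15,  t[14] = 5.
Since (t[13], t[14]) = (t[1], t[2]) = (15, 5) (two consecutive terms determine the rest), the sequence is eventually periodic: after a pre-period of length 1 it cycles with period 12.
For k ≥ 1, t[k] depends only on (k - 1) mod 12. (140 - 1) mod 12 = 7, so t[140] = t[8] = 25.

25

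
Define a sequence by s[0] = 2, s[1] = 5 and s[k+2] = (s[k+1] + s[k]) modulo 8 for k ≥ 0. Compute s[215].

3

s[0] = 2, s[1] = 5, s[2] = 7, s[3] = 4, s[4] = 3, s[5] = 7, s[6] = 2, s[7] = 1, s[8] = 3, s[9] = 4, s[10] = 7, s[11] = 3, s[12] = 2, s[13] = 5.
Since (s[12], s[13]) = (s[0], s[1]) = (2, 5) (two consecutive terms determine the rest), the sequence is periodic with period 12.
So s[215] = s[0 + ((215-0) mod 12)] = s[11] = 3.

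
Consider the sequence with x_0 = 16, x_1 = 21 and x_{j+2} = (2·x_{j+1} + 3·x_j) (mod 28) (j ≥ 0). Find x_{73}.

We have x_0 = 16, x_1 = 21, x_2 = 6, x_3 = 19, x_4 = 0, x_5 = 1, x_6 = 2, x_7 = 7, x_8 = 20, x_9 = 5, x_{10} = 14, x_{11} = 15, x_{12} = 16, x_{13} = 21.
Since (x_{12}, x_{13}) = (x_0, x_1) = (16, 21) (two consecutive terms determine the rest), the sequence is periodic with period 12.
So x_{73} = x_{0 + ((73-0) mod 12)} = x_1 = 21.

21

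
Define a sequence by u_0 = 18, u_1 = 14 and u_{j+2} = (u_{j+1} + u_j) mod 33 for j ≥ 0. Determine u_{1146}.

26

u_0 = 18; u_1 = 14; u_2 = 32; u_3 = 13; u_4 = 12; u_5 = 25; u_6 = 4; u_7 = 29; u_8 = 0; u_9 = 29; u_{10} = 29; u_{11} = 25; u_{12} = 21; u_{13} = 13; u_{14} = 1; u_{15} = 14; u_{16} = 15; u_{17} = 29; u_{18} = 11; u_{19} = 7; u_{20} = 18; u_{21} = 25; u_{22} = 10; u_{23} = 2; u_{24} = 12; u_{25} = 14; u_{26} = 26; u_{27} = 7; u_{28} = 0; u_{29} = 7; u_{30} = 7; u_{31} = 14; u_{32} = 21; u_{33} = 2; u_{34} = 23; u_{35} = 25; u_{36} = 15; u_{37} = 7; u_{38} = 22; u_{39} = 29; u_{40} = 18; u_{41} = 14.
Since (u_{40}, u_{41}) = (u_0, u_1) = (18, 14) (two consecutive terms determine the rest), the sequence is periodic with period 40.
(1146 - 0) mod 40 = 26, so u_{1146} = u_{26} = 26.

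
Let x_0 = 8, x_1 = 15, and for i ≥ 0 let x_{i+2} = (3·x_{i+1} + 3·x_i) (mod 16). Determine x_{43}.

7

Computing terms: x_0 = 8, x_1 = 15, x_2 = 5, x_3 = 12, x_4 = 3, x_5 = 13, x_6 = 0, x_7 = 7, x_8 = 5, x_9 = 4, x_{10} = 11, x_{11} = 13, x_{12} = 8, x_{13} = 15.
Since (x_{12}, x_{13}) = (x_0, x_1) = (8, 15) (two consecutive terms determine the rest), the sequence is periodic with period 12.
So x_{43} = x_{0 + ((43-0) mod 12)} = x_7 = 7.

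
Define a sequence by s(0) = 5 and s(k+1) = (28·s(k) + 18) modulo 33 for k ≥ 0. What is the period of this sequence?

We have s(0) = 5; s(1) = 26; s(2) = 20; s(3) = 17; s(4) = 32; s(5) = 23; s(6) = 2; s(7) = 8; s(8) = 11; s(9) = 29; s(10) = 5.
Since s(10) = s(0) = 5, the sequence is periodic with period 10.

10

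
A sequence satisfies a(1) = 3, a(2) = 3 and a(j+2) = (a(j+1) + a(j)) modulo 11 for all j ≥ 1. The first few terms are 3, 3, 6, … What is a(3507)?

6

Computing terms: a(1) = 3,  a(2) = 3,  a(3) = 6,  a(4) = 9,  a(5) = 4,  a(6) = 2,  a(7) = 6,  a(8) = 8,  a(9) = 3,  a(10) = 0,  a(11) = 3,  a(12) = 3.
Since (a(11), a(12)) = (a(1), a(2)) = (3, 3) (two consecutive terms determine the rest), the sequence is periodic with period 10.
So a(3507) = a(1 + ((3507-1) mod 10)) = a(7) = 6.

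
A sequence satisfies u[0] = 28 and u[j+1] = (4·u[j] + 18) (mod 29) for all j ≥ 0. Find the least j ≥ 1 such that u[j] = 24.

Computing terms: u[0] = 28,  u[1] = 14,  u[2] = 16,  u[3] = 24,  u[4] = 27,  u[5] = 10,  u[6] = 0,  u[7] = 18,  u[8] = 3,  u[9] = 1,  u[10] = 22,  u[11] = 19,  u[12] = 7,  u[13] = 17,  u[14] = 28.
The sequence repeats with period 14.
The value 24 first appears (with j ≥ 1) at u[3].

3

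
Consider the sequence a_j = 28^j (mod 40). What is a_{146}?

24

We have a_1 = 28,  a_2 = 24,  a_3 = 32,  a_4 = 16,  a_5 = 8,  a_6 = 24.
Since a_6 = a_2 = 24, the sequence is eventually periodic: after a pre-period of length 1 it cycles with period 4.
For j ≥ 2, a_j depends only on (j - 2) mod 4. (146 - 2) mod 4 = 0, so a_{146} = a_2 = 24.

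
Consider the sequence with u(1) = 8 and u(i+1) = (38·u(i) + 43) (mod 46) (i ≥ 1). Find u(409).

u(1) = 8, u(2) = 25, u(3) = 27, u(4) = 11, u(5) = 1, u(6) = 35, u(7) = 39, u(8) = 7, u(9) = 33, u(10) = 9, u(11) = 17, u(12) = 45, u(13) = 5, u(14) = 3, u(15) = 19, u(16) = 29, u(17) = 41, u(18) = 37, u(19) = 23, u(20) = 43, u(21) = 21, u(22) = 13, u(23) = 31, u(24) = 25.
Since u(24) = u(2) = 25, the sequence is eventually periodic: after a pre-period of length 1 it cycles with period 22.
For i ≥ 2, u(i) depends only on (i - 2) mod 22. (409 - 2) mod 22 = 11, so u(409) = u(13) = 5.

5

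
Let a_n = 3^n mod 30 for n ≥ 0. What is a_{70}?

a_0 = 1; a_1 = 3; a_2 = 9; a_3 = 27; a_4 = 21; a_5 = 3.
Since a_5 = a_1 = 3, the sequence is eventually periodic: after a pre-period of length 1 it cycles with period 4.
For n ≥ 1, a_n depends only on (n - 1) mod 4. (70 - 1) mod 4 = 1, so a_{70} = a_2 = 9.

9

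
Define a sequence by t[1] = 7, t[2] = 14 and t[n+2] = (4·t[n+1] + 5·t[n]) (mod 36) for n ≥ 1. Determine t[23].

Computing terms: t[1] = 7, t[2] = 14, t[3] = 19, t[4] = 2, t[5] = 31, t[6] = 26, t[7] = 7, t[8] = 14.
The sequence repeats with period 6.
So t[23] = t[1 + ((23-1) mod 6)] = t[5] = 31.

31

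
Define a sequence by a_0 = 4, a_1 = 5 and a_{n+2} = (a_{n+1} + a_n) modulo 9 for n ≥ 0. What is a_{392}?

4

Computing terms: a_0 = 4,  a_1 = 5,  a_2 = 0,  a_3 = 5,  a_4 = 5,  a_5 = 1,  a_6 = 6,  a_7 = 7,  a_8 = 4,  a_9 = 2,  a_{10} = 6,  a_{11} = 8,  a_{12} = 5,  a_{13} = 4,  a_{14} = 0,  a_{15} = 4,  a_{16} = 4,  a_{17} = 8,  a_{18} = 3,  a_{19} = 2,  a_{20} = 5,  a_{21} = 7,  a_{22} = 3,  a_{23} = 1,  a_{24} = 4,  a_{25} = 5.
The sequence repeats with period 24.
(392 - 0) mod 24 = 8, so a_{392} = a_8 = 4.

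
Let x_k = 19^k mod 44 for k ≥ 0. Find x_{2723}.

39

x_0 = 1; x_1 = 19; x_2 = 9; x_3 = 39; x_4 = 37; x_5 = 43; x_6 = 25; x_7 = 35; x_8 = 5; x_9 = 7; x_{10} = 1.
The sequence repeats with period 10.
So x_{2723} = x_{0 + ((2723-0) mod 10)} = x_3 = 39.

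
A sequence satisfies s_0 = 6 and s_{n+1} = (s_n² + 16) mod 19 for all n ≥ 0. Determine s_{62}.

Listing terms: s_0 = 6; s_1 = 14; s_2 = 3; s_3 = 6.
The sequence repeats with period 3.
So s_{62} = s_{0 + ((62-0) mod 3)} = s_2 = 3.

3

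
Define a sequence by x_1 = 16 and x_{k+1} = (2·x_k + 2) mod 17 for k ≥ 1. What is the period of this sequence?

Listing terms: x_1 = 16,  x_2 = 0,  x_3 = 2,  x_4 = 6,  x_5 = 14,  x_6 = 13,  x_7 = 11,  x_8 = 7,  x_9 = 16.
The sequence repeats with period 8.

8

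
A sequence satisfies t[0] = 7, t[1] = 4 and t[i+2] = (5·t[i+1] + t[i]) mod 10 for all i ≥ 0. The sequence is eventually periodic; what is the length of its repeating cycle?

Computing terms: t[0] = 7,  t[1] = 4,  t[2] = 7,  t[3] = 9,  t[4] = 2,  t[5] = 9,  t[6] = 7,  t[7] = 4.
The sequence repeats with period 6.

6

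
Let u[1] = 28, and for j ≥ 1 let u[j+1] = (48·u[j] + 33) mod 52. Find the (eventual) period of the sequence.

Computing terms: u[1] = 28, u[2] = 25, u[3] = 37, u[4] = 41, u[5] = 25.
Since u[5] = u[2] = 25, the sequence is eventually periodic: after a pre-period of length 1 it cycles with period 3.

3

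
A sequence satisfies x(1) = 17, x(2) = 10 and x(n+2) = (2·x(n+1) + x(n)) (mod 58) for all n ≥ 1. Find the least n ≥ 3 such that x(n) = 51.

Computing terms: x(1) = 17; x(2) = 10; x(3) = 37; x(4) = 26; x(5) = 31; x(6) = 30; x(7) = 33; x(8) = 38; x(9) = 51; x(10) = 24; x(11) = 41; x(12) = 48; x(13) = 21; x(14) = 32; x(15) = 27; x(16) = 28; x(17) = 25; x(18) = 20; x(19) = 7; x(20) = 34; x(21) = 17; x(22) = 10.
Since (x(21), x(22)) = (x(1), x(2)) = (17, 10) (two consecutive terms determine the rest), the sequence is periodic with period 20.
The value 51 first appears (with n ≥ 3) at x(9).

9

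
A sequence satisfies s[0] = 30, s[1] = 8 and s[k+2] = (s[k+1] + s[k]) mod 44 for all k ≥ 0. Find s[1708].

s[0] = 30, s[1] = 8, s[2] = 38, s[3] = 2, s[4] = 40, s[5] = 42, s[6] = 38, s[7] = 36, s[8] = 30, s[9] = 22, s[10] = 8, s[11] = 30, s[12] = 38, s[13] = 24, s[14] = 18, s[15] = 42, s[16] = 16, s[17] = 14, s[18] = 30, s[19] = 0, s[20] = 30, s[21] = 30, s[22] = 16, s[23] = 2, s[24] = 18, s[25] = 20, s[26] = 38, s[27] = 14, s[28] = 8, s[29] = 22, s[30] = 30, s[31] = 8.
The sequence repeats with period 30.
So s[1708] = s[0 + ((1708-0) mod 30)] = s[28] = 8.

8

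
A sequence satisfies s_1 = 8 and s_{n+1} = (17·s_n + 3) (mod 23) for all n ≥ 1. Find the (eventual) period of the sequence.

22

Computing terms: s_1 = 8, s_2 = 1, s_3 = 20, s_4 = 21, s_5 = 15, s_6 = 5, s_7 = 19, s_8 = 4, s_9 = 2, s_{10} = 14, s_{11} = 11, s_{12} = 6, s_{13} = 13, s_{14} = 17, s_{15} = 16, s_{16} = 22, s_{17} = 9, s_{18} = 18, s_{19} = 10, s_{20} = 12, s_{21} = 0, s_{22} = 3, s_{23} = 8.
Since s_{23} = s_1 = 8, the sequence is periodic with period 22.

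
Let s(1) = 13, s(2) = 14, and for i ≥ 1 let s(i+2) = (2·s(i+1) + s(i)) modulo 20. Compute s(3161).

s(1) = 13,  s(2) = 14,  s(3) = 1,  s(4) = 16,  s(5) = 13,  s(6) = 2,  s(7) = 17,  s(8) = 16,  s(9) = 9,  s(10) = 14,  s(11) = 17,  s(12) = 8,  s(13) = 13,  s(14) = 14.
Since (s(13), s(14)) = (s(1), s(2)) = (13, 14) (two consecutive terms determine the rest), the sequence is periodic with period 12.
So s(3161) = s(1 + ((3161-1) mod 12)) = s(5) = 13.

13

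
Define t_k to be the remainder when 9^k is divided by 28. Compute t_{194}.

25

t_1 = 9,  t_2 = 25,  t_3 = 1,  t_4 = 9.
Since t_4 = t_1 = 9, the sequence is periodic with period 3.
(194 - 1) mod 3 = 1, so t_{194} = t_2 = 25.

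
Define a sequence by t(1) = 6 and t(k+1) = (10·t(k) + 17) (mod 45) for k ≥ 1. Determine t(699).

37

Listing terms: t(1) = 6, t(2) = 32, t(3) = 22, t(4) = 12, t(5) = 2, t(6) = 37, t(7) = 27, t(8) = 17, t(9) = 7, t(10) = 42, t(11) = 32.
Since t(11) = t(2) = 32, the sequence is eventually periodic: after a pre-period of length 1 it cycles with period 9.
For k ≥ 2, t(k) depends only on (k - 2) mod 9. (699 - 2) mod 9 = 4, so t(699) = t(6) = 37.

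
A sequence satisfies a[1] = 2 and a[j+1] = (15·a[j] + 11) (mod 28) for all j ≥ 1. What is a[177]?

We have a[1] = 2; a[2] = 13; a[3] = 10; a[4] = 21; a[5] = 18; a[6] = 1; a[7] = 26; a[8] = 9; a[9] = 6; a[10] = 17; a[11] = 14; a[12] = 25; a[13] = 22; a[14] = 5; a[15] = 2.
The sequence repeats with period 14.
So a[177] = a[1 + ((177-1) mod 14)] = a[9] = 6.

6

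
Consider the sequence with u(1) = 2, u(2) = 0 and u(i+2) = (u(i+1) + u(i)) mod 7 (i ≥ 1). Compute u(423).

3

We have u(1) = 2, u(2) = 0, u(3) = 2, u(4) = 2, u(5) = 4, u(6) = 6, u(7) = 3, u(8) = 2, u(9) = 5, u(10) = 0, u(11) = 5, u(12) = 5, u(13) = 3, u(14) = 1, u(15) = 4, u(16) = 5, u(17) = 2, u(18) = 0.
The sequence repeats with period 16.
So u(423) = u(1 + ((423-1) mod 16)) = u(7) = 3.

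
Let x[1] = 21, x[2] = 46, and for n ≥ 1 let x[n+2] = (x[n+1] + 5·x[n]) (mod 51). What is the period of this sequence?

Listing terms: x[1] = 21, x[2] = 46, x[3] = 49, x[4] = 24, x[5] = 14, x[6] = 32, x[7] = 0, x[8] = 7, x[9] = 7, x[10] = 42, x[11] = 26, x[12] = 32, x[13] = 9, x[14] = 16, x[15] = 10, x[16] = 39, x[17] = 38, x[18] = 29, x[19] = 15, x[20] = 7, x[21] = 31, x[22] = 15, x[23] = 17, x[24] = 41, x[25] = 24, x[26] = 25, x[27] = 43, x[28] = 15, x[29] = 26, x[30] = 50, x[31] = 27, x[32] = 22, x[33] = 4, x[34] = 12, x[35] = 32, x[36] = 41, x[37] = 48, x[38] = 49, x[39] = 34, x[40] = 24, x[41] = 41, x[42] = 8, x[43] = 9, x[44] = 49, x[45] = 43, x[46] = 33, x[47] = 44, x[48] = 5, x[49] = 21, x[50] = 46.
Since (x[49], x[50]) = (x[1], x[2]) = (21, 46) (two consecutive terms determine the rest), the sequence is periodic with period 48.

48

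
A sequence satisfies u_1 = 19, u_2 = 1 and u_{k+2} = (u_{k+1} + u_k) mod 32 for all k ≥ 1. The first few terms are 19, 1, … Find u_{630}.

30

u_1 = 19,  u_2 = 1,  u_3 = 20,  u_4 = 21,  u_5 = 9,  u_6 = 30,  u_7 = 7,  u_8 = 5,  u_9 = 12,  u_{10} = 17,  u_{11} = 29,  u_{12} = 14,  u_{13} = 11,  u_{14} = 25,  u_{15} = 4,  u_{16} = 29,  u_{17} = 1,  u_{18} = 30,  u_{19} = 31,  u_{20} = 29,  u_{21} = 28,  u_{22} = 25,  u_{23} = 21,  u_{24} = 14,  u_{25} = 3,  u_{26} = 17,  u_{27} = 20,  u_{28} = 5,  u_{29} = 25,  u_{30} = 30,  u_{31} = 23,  u_{32} = 21,  u_{33} = 12,  u_{34} = 1,  u_{35} = 13,  u_{36} = 14,  u_{37} = 27,  u_{38} = 9,  u_{39} = 4,  u_{40} = 13,  u_{41} = 17,  u_{42} = 30,  u_{43} = 15,  u_{44} = 13,  u_{45} = 28,  u_{46} = 9,  u_{47} = 5,  u_{48} = 14,  u_{49} = 19,  u_{50} = 1.
The sequence repeats with period 48.
(630 - 1) mod 48 = 5, so u_{630} = u_6 = 30.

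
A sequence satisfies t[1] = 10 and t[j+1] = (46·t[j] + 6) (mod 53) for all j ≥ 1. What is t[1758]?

Computing terms: t[1] = 10; t[2] = 42; t[3] = 30; t[4] = 8; t[5] = 3; t[6] = 38; t[7] = 5; t[8] = 24; t[9] = 50; t[10] = 27; t[11] = 29; t[12] = 15; t[13] = 7; t[14] = 10.
The sequence repeats with period 13.
(1758 - 1) mod 13 = 2, so t[1758] = t[3] = 30.

30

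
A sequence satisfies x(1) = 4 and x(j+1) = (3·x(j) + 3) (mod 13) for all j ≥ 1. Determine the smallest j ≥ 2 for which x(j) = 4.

4

Computing terms: x(1) = 4; x(2) = 2; x(3) = 9; x(4) = 4.
Since x(4) = x(1) = 4, the sequence is periodic with period 3.
The value 4 next appears (with j ≥ 2) at x(4).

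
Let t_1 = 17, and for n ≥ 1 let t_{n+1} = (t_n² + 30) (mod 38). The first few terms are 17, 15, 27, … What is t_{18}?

3

Listing terms: t_1 = 17; t_2 = 15; t_3 = 27; t_4 = 37; t_5 = 31; t_6 = 3; t_7 = 1; t_8 = 31.
Since t_8 = t_5 = 31, the sequence is eventually periodic: after a pre-period of length 4 it cycles with period 3.
For n ≥ 5, t_n depends only on (n - 5) mod 3. (18 - 5) mod 3 = 1, so t_{18} = t_6 = 3.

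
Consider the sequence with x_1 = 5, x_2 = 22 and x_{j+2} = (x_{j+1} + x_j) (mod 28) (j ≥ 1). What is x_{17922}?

1

We have x_1 = 5,  x_2 = 22,  x_3 = 27,  x_4 = 21,  x_5 = 20,  x_6 = 13,  x_7 = 5,  x_8 = 18,  x_9 = 23,  x_{10} = 13,  x_{11} = 8,  x_{12} = 21,  x_{13} = 1,  x_{14} = 22,  x_{15} = 23,  x_{16} = 17,  x_{17} = 12,  x_{18} = 1,  x_{19} = 13,  x_{20} = 14,  x_{21} = 27,  x_{22} = 13,  x_{23} = 12,  x_{24} = 25,  x_{25} = 9,  x_{26} = 6,  x_{27} = 15,  x_{28} = 21,  x_{29} = 8,  x_{30} = 1,  x_{31} = 9,  x_{32} = 10,  x_{33} = 19,  x_{34} = 1,  x_{35} = 20,  x_{36} = 21,  x_{37} = 13,  x_{38} = 6,  x_{39} = 19,  x_{40} = 25,  x_{41} = 16,  x_{42} = 13,  x_{43} = 1,  x_{44} = 14,  x_{45} = 15,  x_{46} = 1,  x_{47} = 16,  x_{48} = 17,  x_{49} = 5,  x_{50} = 22.
Since (x_{49}, x_{50}) = (x_1, x_2) = (5, 22) (two consecutive terms determine the rest), the sequence is periodic with period 48.
(17922 - 1) mod 48 = 17, so x_{17922} = x_{18} = 1.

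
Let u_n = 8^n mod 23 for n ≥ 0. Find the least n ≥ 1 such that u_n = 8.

1

Computing terms: u_0 = 1; u_1 = 8; u_2 = 18; u_3 = 6; u_4 = 2; u_5 = 16; u_6 = 13; u_7 = 12; u_8 = 4; u_9 = 9; u_{10} = 3; u_{11} = 1.
The sequence repeats with period 11.
The value 8 first appears (with n ≥ 1) at u_1.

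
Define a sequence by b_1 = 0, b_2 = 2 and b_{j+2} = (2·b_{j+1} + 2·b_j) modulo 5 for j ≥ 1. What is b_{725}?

2

Computing terms: b_1 = 0, b_2 = 2, b_3 = 4, b_4 = 2, b_5 = 2, b_6 = 3, b_7 = 0, b_8 = 1, b_9 = 2, b_{10} = 1, b_{11} = 1, b_{12} = 4, b_{13} = 0, b_{14} = 3, b_{15} = 1, b_{16} = 3, b_{17} = 3, b_{18} = 2, b_{19} = 0, b_{20} = 4, b_{21} = 3, b_{22} = 4, b_{23} = 4, b_{24} = 1, b_{25} = 0, b_{26} = 2.
Since (b_{25}, b_{26}) = (b_1, b_2) = (0, 2) (two consecutive terms determine the rest), the sequence is periodic with period 24.
So b_{725} = b_{1 + ((725-1) mod 24)} = b_5 = 2.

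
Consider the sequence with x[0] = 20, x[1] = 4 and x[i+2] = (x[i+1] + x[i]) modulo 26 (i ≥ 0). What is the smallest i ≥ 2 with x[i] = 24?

Listing terms: x[0] = 20,  x[1] = 4,  x[2] = 24,  x[3] = 2,  x[4] = 0,  x[5] = 2,  x[6] = 2,  x[7] = 4,  x[8] = 6,  x[9] = 10,  x[10] = 16,  x[11] = 0,  x[12] = 16,  x[13] = 16,  x[14] = 6,  x[15] = 22,  x[16] = 2,  x[17] = 24,  x[18] = 0,  x[19] = 24,  x[20] = 24,  x[21] = 22,  x[22] = 20,  x[23] = 16,  x[24] = 10,  x[25] = 0,  x[26] = 10,  x[27] = 10,  x[28] = 20,  x[29] = 4.
Since (x[28], x[29]) = (x[0], x[1]) = (20, 4) (two consecutive terms determine the rest), the sequence is periodic with period 28.
The value 24 first appears (with i ≥ 2) at x[2].

2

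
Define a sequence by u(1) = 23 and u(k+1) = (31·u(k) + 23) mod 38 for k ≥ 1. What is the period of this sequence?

6

Listing terms: u(1) = 23,  u(2) = 14,  u(3) = 1,  u(4) = 16,  u(5) = 25,  u(6) = 0,  u(7) = 23.
The sequence repeats with period 6.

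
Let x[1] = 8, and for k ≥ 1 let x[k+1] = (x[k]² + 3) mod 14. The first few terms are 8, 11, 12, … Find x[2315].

We have x[1] = 8,  x[2] = 11,  x[3] = 12,  x[4] = 7,  x[5] = 10,  x[6] = 5,  x[7] = 0,  x[8] = 3,  x[9] = 12.
Since x[9] = x[3] = 12, the sequence is eventually periodic: after a pre-period of length 2 it cycles with period 6.
For k ≥ 3, x[k] depends only on (k - 3) mod 6. (2315 - 3) mod 6 = 2, so x[2315] = x[5] = 10.

10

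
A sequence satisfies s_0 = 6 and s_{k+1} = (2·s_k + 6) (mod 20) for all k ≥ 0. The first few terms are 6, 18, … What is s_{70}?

2

We have s_0 = 6, s_1 = 18, s_2 = 2, s_3 = 10, s_4 = 6.
Since s_4 = s_0 = 6, the sequence is periodic with period 4.
(70 - 0) mod 4 = 2, so s_{70} = s_2 = 2.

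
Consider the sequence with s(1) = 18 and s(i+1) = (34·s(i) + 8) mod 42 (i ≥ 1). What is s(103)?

We have s(1) = 18; s(2) = 32; s(3) = 4; s(4) = 18.
The sequence repeats with period 3.
So s(103) = s(1 + ((103-1) mod 3)) = s(1) = 18.

18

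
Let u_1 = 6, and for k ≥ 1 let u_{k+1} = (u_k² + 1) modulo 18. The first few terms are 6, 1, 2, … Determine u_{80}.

17

u_1 = 6, u_2 = 1, u_3 = 2, u_4 = 5, u_5 = 8, u_6 = 11, u_7 = 14, u_8 = 17, u_9 = 2.
Since u_9 = u_3 = 2, the sequence is eventually periodic: after a pre-period of length 2 it cycles with period 6.
For k ≥ 3, u_k depends only on (k - 3) mod 6. (80 - 3) mod 6 = 5, so u_{80} = u_8 = 17.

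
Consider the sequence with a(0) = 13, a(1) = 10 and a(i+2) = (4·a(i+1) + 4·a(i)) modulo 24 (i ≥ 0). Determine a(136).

16

a(0) = 13; a(1) = 10; a(2) = 20; a(3) = 0; a(4) = 8; a(5) = 8; a(6) = 16; a(7) = 0; a(8) = 16; a(9) = 16; a(10) = 8; a(11) = 0; a(12) = 8.
Since (a(11), a(12)) = (a(3), a(4)) = (0, 8) (two consecutive terms determine the rest), the sequence is eventually periodic: after a pre-period of length 3 it cycles with period 8.
For i ≥ 3, a(i) depends only on (i - 3) mod 8. (136 - 3) mod 8 = 5, so a(136) = a(8) = 16.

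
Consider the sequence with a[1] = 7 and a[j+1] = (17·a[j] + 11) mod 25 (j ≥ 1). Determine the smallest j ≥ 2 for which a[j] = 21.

We have a[1] = 7,  a[2] = 5,  a[3] = 21,  a[4] = 18,  a[5] = 17,  a[6] = 0,  a[7] = 11,  a[8] = 23,  a[9] = 2,  a[10] = 20,  a[11] = 1,  a[12] = 3,  a[13] = 12,  a[14] = 15,  a[15] = 16,  a[16] = 8,  a[17] = 22,  a[18] = 10,  a[19] = 6,  a[20] = 13,  a[21] = 7.
Since a[21] = a[1] = 7, the sequence is periodic with period 20.
The value 21 first appears (with j ≥ 2) at a[3].

3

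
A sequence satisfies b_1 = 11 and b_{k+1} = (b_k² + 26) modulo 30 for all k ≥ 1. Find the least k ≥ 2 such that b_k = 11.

7

Listing terms: b_1 = 11,  b_2 = 27,  b_3 = 5,  b_4 = 21,  b_5 = 17,  b_6 = 15,  b_7 = 11.
The sequence repeats with period 6.
The value 11 next appears (with k ≥ 2) at b_7.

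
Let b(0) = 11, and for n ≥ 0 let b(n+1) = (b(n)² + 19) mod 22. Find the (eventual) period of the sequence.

b(0) = 11,  b(1) = 8,  b(2) = 17,  b(3) = 0,  b(4) = 19,  b(5) = 6,  b(6) = 11.
Since b(6) = b(0) = 11, the sequence is periodic with period 6.

6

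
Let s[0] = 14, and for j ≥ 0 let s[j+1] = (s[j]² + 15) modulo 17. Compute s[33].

Computing terms: s[0] = 14; s[1] = 7; s[2] = 13; s[3] = 14.
Since s[3] = s[0] = 14, the sequence is periodic with period 3.
(33 - 0) mod 3 = 0, so s[33] = s[0] = 14.

14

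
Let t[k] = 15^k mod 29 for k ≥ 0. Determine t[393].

t[0] = 1,  t[1] = 15,  t[2] = 22,  t[3] = 11,  t[4] = 20,  t[5] = 10,  t[6] = 5,  t[7] = 17,  t[8] = 23,  t[9] = 26,  t[10] = 13,  t[11] = 21,  t[12] = 25,  t[13] = 27,  t[14] = 28,  t[15] = 14,  t[16] = 7,  t[17] = 18,  t[18] = 9,  t[19] = 19,  t[20] = 24,  t[21] = 12,  t[22] = 6,  t[23] = 3,  t[24] = 16,  t[25] = 8,  t[26] = 4,  t[27] = 2,  t[28] = 1.
Since t[28] = t[0] = 1, the sequence is periodic with period 28.
(393 - 0) mod 28 = 1, so t[393] = t[1] = 15.

15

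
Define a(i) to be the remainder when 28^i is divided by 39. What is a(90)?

a(0) = 1, a(1) = 28, a(2) = 4, a(3) = 34, a(4) = 16, a(5) = 19, a(6) = 25, a(7) = 37, a(8) = 22, a(9) = 31, a(10) = 10, a(11) = 7, a(12) = 1.
Since a(12) = a(0) = 1, the sequence is periodic with period 12.
(90 - 0) mod 12 = 6, so a(90) = a(6) = 25.

25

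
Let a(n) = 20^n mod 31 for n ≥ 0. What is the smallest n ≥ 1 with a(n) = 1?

We have a(0) = 1; a(1) = 20; a(2) = 28; a(3) = 2; a(4) = 9; a(5) = 25; a(6) = 4; a(7) = 18; a(8) = 19; a(9) = 8; a(10) = 5; a(11) = 7; a(12) = 16; a(13) = 10; a(14) = 14; a(15) = 1.
Since a(15) = a(0) = 1, the sequence is periodic with period 15.
The value 1 next appears (with n ≥ 1) at a(15).

15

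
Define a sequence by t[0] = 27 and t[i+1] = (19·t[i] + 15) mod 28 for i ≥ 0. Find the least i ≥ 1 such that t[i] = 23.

2

Listing terms: t[0] = 27, t[1] = 24, t[2] = 23, t[3] = 4, t[4] = 7, t[5] = 8, t[6] = 27.
The sequence repeats with period 6.
The value 23 first appears (with i ≥ 1) at t[2].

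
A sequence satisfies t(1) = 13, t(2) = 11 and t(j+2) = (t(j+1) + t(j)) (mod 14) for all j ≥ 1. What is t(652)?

Listing terms: t(1) = 13, t(2) = 11, t(3) = 10, t(4) = 7, t(5) = 3, t(6) = 10, t(7) = 13, t(8) = 9, t(9) = 8, t(10) = 3, t(11) = 11, t(12) = 0, t(13) = 11, t(14) = 11, t(15) = 8, t(16) = 5, t(17) = 13, t(18) = 4, t(19) = 3, t(20) = 7, t(21) = 10, t(22) = 3, t(23) = 13, t(24) = 2, t(25) = 1, t(26) = 3, t(27) = 4, t(28) = 7, t(29) = 11, t(30) = 4, t(31) = 1, t(32) = 5, t(33) = 6, t(34) = 11, t(35) = 3, t(36) = 0, t(37) = 3, t(38) = 3, t(39) = 6, t(40) = 9, t(41) = 1, t(42) = 10, t(43) = 11, t(44) = 7, t(45) = 4, t(46) = 11, t(47) = 1, t(48) = 12, t(49) = 13, t(50) = 11.
Since (t(49), t(50)) = (t(1), t(2)) = (13, 11) (two consecutive terms determine the rest), the sequence is periodic with period 48.
(652 - 1) mod 48 = 27, so t(652) = t(28) = 7.

7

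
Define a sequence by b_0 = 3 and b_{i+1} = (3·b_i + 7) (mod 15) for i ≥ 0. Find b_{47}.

7

Listing terms: b_0 = 3; b_1 = 1; b_2 = 10; b_3 = 7; b_4 = 13; b_5 = 1.
Since b_5 = b_1 = 1, the sequence is eventually periodic: after a pre-period of length 1 it cycles with period 4.
For i ≥ 1, b_i depends only on (i - 1) mod 4. (47 - 1) mod 4 = 2, so b_{47} = b_3 = 7.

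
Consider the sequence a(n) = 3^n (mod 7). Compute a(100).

We have a(0) = 1,  a(1) = 3,  a(2) = 2,  a(3) = 6,  a(4) = 4,  a(5) = 5,  a(6) = 1.
Since a(6) = a(0) = 1, the sequence is periodic with period 6.
So a(100) = a(0 + ((100-0) mod 6)) = a(4) = 4.

4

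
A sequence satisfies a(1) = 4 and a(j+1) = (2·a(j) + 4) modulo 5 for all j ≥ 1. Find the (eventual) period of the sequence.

4

a(1) = 4; a(2) = 2; a(3) = 3; a(4) = 0; a(5) = 4.
The sequence repeats with period 4.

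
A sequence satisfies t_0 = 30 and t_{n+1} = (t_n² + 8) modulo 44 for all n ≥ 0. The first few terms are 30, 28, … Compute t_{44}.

t_0 = 30, t_1 = 28, t_2 = 0, t_3 = 8, t_4 = 28.
Since t_4 = t_1 = 28, the sequence is eventually periodic: after a pre-period of length 1 it cycles with period 3.
For n ≥ 1, t_n depends only on (n - 1) mod 3. (44 - 1) mod 3 = 1, so t_{44} = t_2 = 0.

0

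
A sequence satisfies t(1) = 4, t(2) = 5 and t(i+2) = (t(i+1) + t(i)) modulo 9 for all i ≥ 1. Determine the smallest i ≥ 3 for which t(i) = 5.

t(1) = 4, t(2) = 5, t(3) = 0, t(4) = 5, t(5) = 5, t(6) = 1, t(7) = 6, t(8) = 7, t(9) = 4, t(10) = 2, t(11) = 6, t(12) = 8, t(13) = 5, t(14) = 4, t(15) = 0, t(16) = 4, t(17) = 4, t(18) = 8, t(19) = 3, t(20) = 2, t(21) = 5, t(22) = 7, t(23) = 3, t(24) = 1, t(25) = 4, t(26) = 5.
Since (t(25), t(26)) = (t(1), t(2)) = (4, 5) (two consecutive terms determine the rest), the sequence is periodic with period 24.
The value 5 first appears (with i ≥ 3) at t(4).

4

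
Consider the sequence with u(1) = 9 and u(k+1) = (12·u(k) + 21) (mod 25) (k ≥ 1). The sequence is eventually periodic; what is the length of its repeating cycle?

Computing terms: u(1) = 9, u(2) = 4, u(3) = 19, u(4) = 24, u(5) = 9.
Since u(5) = u(1) = 9, the sequence is periodic with period 4.

4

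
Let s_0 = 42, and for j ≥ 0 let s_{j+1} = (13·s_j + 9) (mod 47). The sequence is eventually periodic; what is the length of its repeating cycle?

46

s_0 = 42, s_1 = 38, s_2 = 33, s_3 = 15, s_4 = 16, s_5 = 29, s_6 = 10, s_7 = 45, s_8 = 30, s_9 = 23, s_{10} = 26, s_{11} = 18, s_{12} = 8, s_{13} = 19, s_{14} = 21, s_{15} = 0, s_{16} = 9, s_{17} = 32, s_{18} = 2, s_{19} = 35, s_{20} = 41, s_{21} = 25, s_{22} = 5, s_{23} = 27, s_{24} = 31, s_{25} = 36, s_{26} = 7, s_{27} = 6, s_{28} = 40, s_{29} = 12, s_{30} = 24, s_{31} = 39, s_{32} = 46, s_{33} = 43, s_{34} = 4, s_{35} = 14, s_{36} = 3, s_{37} = 1, s_{38} = 22, s_{39} = 13, s_{40} = 37, s_{41} = 20, s_{42} = 34, s_{43} = 28, s_{44} = 44, s_{45} = 17, s_{46} = 42.
Since s_{46} = s_0 = 42, the sequence is periodic with period 46.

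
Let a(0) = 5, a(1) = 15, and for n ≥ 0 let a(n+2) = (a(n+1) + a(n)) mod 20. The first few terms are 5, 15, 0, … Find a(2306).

Listing terms: a(0) = 5, a(1) = 15, a(2) = 0, a(3) = 15, a(4) = 15, a(5) = 10, a(6) = 5, a(7) = 15.
The sequence repeats with period 6.
(2306 - 0) mod 6 = 2, so a(2306) = a(2) = 0.

0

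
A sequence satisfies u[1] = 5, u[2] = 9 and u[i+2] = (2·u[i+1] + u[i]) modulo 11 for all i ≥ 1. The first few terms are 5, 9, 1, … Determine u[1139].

4

Listing terms: u[1] = 5, u[2] = 9, u[3] = 1, u[4] = 0, u[5] = 1, u[6] = 2, u[7] = 5, u[8] = 1, u[9] = 7, u[10] = 4, u[11] = 4, u[12] = 1, u[13] = 6, u[14] = 2, u[15] = 10, u[16] = 0, u[17] = 10, u[18] = 9, u[19] = 6, u[20] = 10, u[21] = 4, u[22] = 7, u[23] = 7, u[24] = 10, u[25] = 5, u[26] = 9.
Since (u[25], u[26]) = (u[1], u[2]) = (5, 9) (two consecutive terms determine the rest), the sequence is periodic with period 24.
(1139 - 1) mod 24 = 10, so u[1139] = u[11] = 4.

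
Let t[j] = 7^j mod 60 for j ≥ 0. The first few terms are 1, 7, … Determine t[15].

43

We have t[0] = 1,  t[1] = 7,  t[2] = 49,  t[3] = 43,  t[4] = 1.
The sequence repeats with period 4.
(15 - 0) mod 4 = 3, so t[15] = t[3] = 43.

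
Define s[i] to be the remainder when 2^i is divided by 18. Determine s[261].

Listing terms: s[0] = 1; s[1] = 2; s[2] = 4; s[3] = 8; s[4] = 16; s[5] = 14; s[6] = 10; s[7] = 2.
Since s[7] = s[1] = 2, the sequence is eventually periodic: after a pre-period of length 1 it cycles with period 6.
For i ≥ 1, s[i] depends only on (i - 1) mod 6. (261 - 1) mod 6 = 2, so s[261] = s[3] = 8.

8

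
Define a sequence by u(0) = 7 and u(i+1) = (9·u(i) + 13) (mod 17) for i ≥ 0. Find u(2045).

Listing terms: u(0) = 7; u(1) = 8; u(2) = 0; u(3) = 13; u(4) = 11; u(5) = 10; u(6) = 1; u(7) = 5; u(8) = 7.
Since u(8) = u(0) = 7, the sequence is periodic with period 8.
So u(2045) = u(0 + ((2045-0) mod 8)) = u(5) = 10.

10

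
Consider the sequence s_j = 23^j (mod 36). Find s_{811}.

We have s_1 = 23, s_2 = 25, s_3 = 35, s_4 = 13, s_5 = 11, s_6 = 1, s_7 = 23.
The sequence repeats with period 6.
(811 - 1) mod 6 = 0, so s_{811} = s_1 = 23.

23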